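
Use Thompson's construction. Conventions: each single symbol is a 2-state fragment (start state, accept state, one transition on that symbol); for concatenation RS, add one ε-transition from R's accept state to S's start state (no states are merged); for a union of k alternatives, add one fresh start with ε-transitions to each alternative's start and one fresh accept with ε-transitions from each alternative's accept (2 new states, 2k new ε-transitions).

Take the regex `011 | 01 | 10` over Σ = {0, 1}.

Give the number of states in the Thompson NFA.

16

By structural recursion:
Each of the 7 symbol leaves contributes a 2-state fragment.
  011 : 6 states
  01 : 4 states
  10 : 4 states
  011 | 01 | 10 : 16 states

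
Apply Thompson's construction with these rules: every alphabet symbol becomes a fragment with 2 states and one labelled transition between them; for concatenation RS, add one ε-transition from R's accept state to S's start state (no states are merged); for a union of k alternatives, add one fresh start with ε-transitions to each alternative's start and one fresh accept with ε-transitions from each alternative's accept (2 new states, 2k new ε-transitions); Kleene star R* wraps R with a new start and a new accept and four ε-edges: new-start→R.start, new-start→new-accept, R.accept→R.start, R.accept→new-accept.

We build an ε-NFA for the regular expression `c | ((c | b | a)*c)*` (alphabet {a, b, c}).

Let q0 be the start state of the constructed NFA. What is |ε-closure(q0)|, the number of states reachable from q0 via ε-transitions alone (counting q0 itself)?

Work bottom-up. For each fragment F, track |ε-closure(F.start)| and whether F's accept lies in that closure (i.e. whether F accepts ε). A single-symbol fragment has closure size 1 and does not accept ε.
  c | b | a — |ε-closure| = 1 + 1 + 1 + 1 = 4 (the new accept is not ε-reachable since no branch accepts ε)
  (c | b | a)* — new start has ε-edges to the inner start and to the new accept, so |ε-closure| = 2 + 4 = 6
  (c | b | a)*c — the left operand accepts ε, so the closure extends into the next operand (via the concat ε-link); |ε-closure| = 6 + 1 = 7
  ((c | b | a)*c)* — the star's fresh start ε-reaches both the body's start and the fresh accept: |ε-closure| = 2 + 7 = 9
  c | ((c | b | a)*c)* — new start ε-reaches every alternative's start; at least one alternative accepts ε, so the union's new accept is reached too: |ε-closure| = 1 + 1 + 9 + 1 = 12

12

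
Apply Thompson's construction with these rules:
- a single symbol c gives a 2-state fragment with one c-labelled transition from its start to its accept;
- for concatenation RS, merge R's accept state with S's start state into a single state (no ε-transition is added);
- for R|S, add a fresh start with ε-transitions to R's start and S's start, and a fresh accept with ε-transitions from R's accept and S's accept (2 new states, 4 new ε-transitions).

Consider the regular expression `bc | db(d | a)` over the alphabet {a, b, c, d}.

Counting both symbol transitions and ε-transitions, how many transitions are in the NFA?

14

Recursing over subexpressions:
Each of the 6 symbol leaves contributes 1 transition (1 symbol, 0 ε).
  bc : 2 transitions (2 symbol, 0 ε)
  d | a : 6 transitions (2 symbol, 4 ε)
  db(d | a) : 8 transitions (4 symbol, 4 ε)
  bc | db(d | a) : 14 transitions (6 symbol, 8 ε)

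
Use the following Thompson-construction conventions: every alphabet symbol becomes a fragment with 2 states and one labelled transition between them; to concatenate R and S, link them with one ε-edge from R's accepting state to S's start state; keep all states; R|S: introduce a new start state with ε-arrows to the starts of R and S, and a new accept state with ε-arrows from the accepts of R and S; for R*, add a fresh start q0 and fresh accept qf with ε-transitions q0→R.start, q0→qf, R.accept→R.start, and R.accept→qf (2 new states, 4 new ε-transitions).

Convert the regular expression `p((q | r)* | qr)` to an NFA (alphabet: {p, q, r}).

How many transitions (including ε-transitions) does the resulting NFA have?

19

By structural recursion:
Each of the 5 symbol leaves contributes 1 transition (1 symbol, 0 ε).
  q | r : 6 transitions (2 symbol, 4 ε)
  (q | r)* : 10 transitions (2 symbol, 8 ε)
  qr : 3 transitions (2 symbol, 1 ε)
  (q | r)* | qr : 17 transitions (4 symbol, 13 ε)
  p((q | r)* | qr) : 19 transitions (5 symbol, 14 ε)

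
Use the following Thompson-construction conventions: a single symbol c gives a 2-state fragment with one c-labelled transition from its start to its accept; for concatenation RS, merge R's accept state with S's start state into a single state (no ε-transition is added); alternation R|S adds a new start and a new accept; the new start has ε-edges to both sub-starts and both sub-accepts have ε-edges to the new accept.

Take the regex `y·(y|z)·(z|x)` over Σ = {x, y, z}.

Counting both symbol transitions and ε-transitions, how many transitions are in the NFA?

13

Per subexpression:
Each of the 5 symbol leaves contributes 1 transition (1 symbol, 0 ε).
  y|z → 6 transitions (2 symbol, 4 ε)
  z|x → 6 transitions (2 symbol, 4 ε)
  y·(y|z)·(z|x) → 13 transitions (5 symbol, 8 ε)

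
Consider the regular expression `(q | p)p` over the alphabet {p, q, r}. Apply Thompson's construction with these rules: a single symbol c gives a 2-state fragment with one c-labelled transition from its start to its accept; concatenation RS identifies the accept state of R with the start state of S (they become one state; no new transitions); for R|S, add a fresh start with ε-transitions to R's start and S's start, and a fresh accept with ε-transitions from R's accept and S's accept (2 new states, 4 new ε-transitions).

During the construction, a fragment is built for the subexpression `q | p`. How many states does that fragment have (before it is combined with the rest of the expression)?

6

Fragment for `q | p`:
Each of the 2 symbol leaves contributes a 2-state fragment.
  q | p = 6 states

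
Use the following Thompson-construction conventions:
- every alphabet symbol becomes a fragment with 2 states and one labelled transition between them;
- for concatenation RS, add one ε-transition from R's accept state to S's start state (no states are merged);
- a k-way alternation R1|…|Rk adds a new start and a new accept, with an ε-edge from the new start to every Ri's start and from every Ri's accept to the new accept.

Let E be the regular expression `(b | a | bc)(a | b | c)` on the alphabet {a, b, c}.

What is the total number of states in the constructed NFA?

18

Per subexpression:
Each of the 7 symbol leaves contributes a 2-state fragment.
  bc : 4 states
  b | a | bc : 10 states
  a | b | c : 8 states
  (b | a | bc)(a | b | c) : 18 states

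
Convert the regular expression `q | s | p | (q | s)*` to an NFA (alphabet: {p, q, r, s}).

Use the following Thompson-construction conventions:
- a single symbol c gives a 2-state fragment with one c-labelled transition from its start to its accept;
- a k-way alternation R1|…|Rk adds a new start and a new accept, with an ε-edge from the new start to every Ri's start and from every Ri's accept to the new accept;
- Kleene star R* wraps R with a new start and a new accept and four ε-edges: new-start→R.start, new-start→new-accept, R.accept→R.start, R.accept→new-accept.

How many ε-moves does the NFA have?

By structural recursion:
Each of the 5 symbol leaves contributes 0 ε-transitions.
  q | s = 4 ε-transitions
  (q | s)* = 8 ε-transitions
  q | s | p | (q | s)* = 16 ε-transitions

16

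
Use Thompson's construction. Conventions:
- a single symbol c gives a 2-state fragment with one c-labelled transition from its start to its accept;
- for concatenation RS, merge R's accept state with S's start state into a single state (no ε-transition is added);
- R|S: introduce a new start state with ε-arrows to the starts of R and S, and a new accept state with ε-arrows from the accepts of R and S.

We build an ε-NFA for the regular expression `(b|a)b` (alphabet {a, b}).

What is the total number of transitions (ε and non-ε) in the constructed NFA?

7

Recursing over subexpressions:
Each of the 3 symbol leaves contributes 1 transition (1 symbol, 0 ε).
  b|a — 6 transitions (2 symbol, 4 ε)
  (b|a)b — 7 transitions (3 symbol, 4 ε)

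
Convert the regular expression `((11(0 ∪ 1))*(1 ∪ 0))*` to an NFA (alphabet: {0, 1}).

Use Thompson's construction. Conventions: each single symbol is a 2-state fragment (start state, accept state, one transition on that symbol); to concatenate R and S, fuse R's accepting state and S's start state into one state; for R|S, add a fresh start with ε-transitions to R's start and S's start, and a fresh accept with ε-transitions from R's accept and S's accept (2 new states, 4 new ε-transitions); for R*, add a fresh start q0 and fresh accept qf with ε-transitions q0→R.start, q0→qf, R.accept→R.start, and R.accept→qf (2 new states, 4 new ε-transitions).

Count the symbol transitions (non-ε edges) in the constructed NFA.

6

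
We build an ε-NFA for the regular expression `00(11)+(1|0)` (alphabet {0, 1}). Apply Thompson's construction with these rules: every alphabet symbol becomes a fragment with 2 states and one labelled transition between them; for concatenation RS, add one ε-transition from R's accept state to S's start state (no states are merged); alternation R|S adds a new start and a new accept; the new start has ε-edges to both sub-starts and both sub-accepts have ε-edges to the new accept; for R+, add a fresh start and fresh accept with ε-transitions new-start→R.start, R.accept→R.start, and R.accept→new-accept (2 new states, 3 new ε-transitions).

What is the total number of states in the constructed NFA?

16

By structural recursion:
Each of the 6 symbol leaves contributes a 2-state fragment.
  11 = 4 states
  (11)+ = 6 states
  1|0 = 6 states
  00(11)+(1|0) = 16 states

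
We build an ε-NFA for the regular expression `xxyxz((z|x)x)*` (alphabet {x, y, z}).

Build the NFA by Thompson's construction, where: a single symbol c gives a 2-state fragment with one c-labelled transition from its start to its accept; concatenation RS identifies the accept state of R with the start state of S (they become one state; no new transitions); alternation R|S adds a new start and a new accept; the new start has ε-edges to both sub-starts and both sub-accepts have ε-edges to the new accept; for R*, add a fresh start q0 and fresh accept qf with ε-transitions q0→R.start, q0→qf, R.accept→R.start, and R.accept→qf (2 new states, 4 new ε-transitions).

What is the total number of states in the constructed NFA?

14

Per subexpression:
Each of the 8 symbol leaves contributes a 2-state fragment.
  z|x — 6 states
  (z|x)x — 7 states
  ((z|x)x)* — 9 states
  xxyxz((z|x)x)* — 14 states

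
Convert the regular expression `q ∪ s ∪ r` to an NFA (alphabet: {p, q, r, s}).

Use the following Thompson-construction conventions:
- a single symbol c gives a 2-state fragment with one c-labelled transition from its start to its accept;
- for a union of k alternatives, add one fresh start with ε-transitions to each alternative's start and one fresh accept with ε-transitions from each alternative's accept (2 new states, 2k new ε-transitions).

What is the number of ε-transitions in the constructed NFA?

6

Recursing over subexpressions:
Each of the 3 symbol leaves contributes 0 ε-transitions.
  q ∪ s ∪ r = 6 ε-transitions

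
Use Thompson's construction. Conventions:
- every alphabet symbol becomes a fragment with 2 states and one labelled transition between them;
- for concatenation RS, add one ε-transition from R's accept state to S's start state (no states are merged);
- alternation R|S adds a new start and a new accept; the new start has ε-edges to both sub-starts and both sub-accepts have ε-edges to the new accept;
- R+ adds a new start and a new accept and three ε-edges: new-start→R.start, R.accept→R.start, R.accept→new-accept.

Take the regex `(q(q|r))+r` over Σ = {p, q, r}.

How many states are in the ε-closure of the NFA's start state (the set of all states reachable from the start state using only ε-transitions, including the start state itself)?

Compute the ε-closure size of each fragment's start state recursively; a symbol fragment's start has no outgoing ε-edge, so its closure is just itself (size 1).
  q|r → new start ε-reaches every alternative's start; none of them accept ε, so the new accept is not reached: |ε-closure| = 1 + 1 + 1 = 3
  q(q|r) → |ε-closure| equals the left operand's closure size = 1 (its accept is not ε-reachable, so the closure stops there)
  (q(q|r))+ → |ε-closure| = 1 + 1 = 2 (the body doesn't accept ε, so the new accept is not reached)
  (q(q|r))+r → |ε-closure| equals the left operand's closure size = 2 (its accept is not ε-reachable, so the closure stops there)

2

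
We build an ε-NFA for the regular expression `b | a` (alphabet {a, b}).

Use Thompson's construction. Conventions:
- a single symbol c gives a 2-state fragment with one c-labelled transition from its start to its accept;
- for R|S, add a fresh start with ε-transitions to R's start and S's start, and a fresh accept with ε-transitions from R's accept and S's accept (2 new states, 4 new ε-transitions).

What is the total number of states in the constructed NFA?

6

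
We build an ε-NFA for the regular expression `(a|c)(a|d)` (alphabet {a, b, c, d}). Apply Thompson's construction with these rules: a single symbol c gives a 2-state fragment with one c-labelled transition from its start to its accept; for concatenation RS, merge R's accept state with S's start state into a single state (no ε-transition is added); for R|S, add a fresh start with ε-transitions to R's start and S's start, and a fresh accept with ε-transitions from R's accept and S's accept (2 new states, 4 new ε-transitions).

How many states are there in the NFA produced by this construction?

Recursing over subexpressions:
Each of the 4 symbol leaves contributes a 2-state fragment.
  a|c — 6 states
  a|d — 6 states
  (a|c)(a|d) — 11 states

11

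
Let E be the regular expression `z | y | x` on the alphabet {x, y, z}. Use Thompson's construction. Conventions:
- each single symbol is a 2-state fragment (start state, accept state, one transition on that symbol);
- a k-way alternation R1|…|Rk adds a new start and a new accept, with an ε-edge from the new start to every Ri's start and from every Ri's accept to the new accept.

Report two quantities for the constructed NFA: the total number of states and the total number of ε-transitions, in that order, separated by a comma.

8, 6

Recursing over subexpressions:
Each of the 3 symbol leaves contributes 2 states and 0 ε-transitions.
  z | y | x : 8 states, 6 ε-transitions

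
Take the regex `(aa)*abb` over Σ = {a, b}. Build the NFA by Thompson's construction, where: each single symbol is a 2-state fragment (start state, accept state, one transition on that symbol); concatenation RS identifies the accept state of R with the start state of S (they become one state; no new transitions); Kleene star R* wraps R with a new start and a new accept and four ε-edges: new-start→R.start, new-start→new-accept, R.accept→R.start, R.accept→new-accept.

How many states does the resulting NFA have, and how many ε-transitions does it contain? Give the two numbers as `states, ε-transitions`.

8, 4

By structural recursion:
Each of the 5 symbol leaves contributes 2 states and 0 ε-transitions.
  aa → 3 states, 0 ε-transitions
  (aa)* → 5 states, 4 ε-transitions
  (aa)*abb → 8 states, 4 ε-transitions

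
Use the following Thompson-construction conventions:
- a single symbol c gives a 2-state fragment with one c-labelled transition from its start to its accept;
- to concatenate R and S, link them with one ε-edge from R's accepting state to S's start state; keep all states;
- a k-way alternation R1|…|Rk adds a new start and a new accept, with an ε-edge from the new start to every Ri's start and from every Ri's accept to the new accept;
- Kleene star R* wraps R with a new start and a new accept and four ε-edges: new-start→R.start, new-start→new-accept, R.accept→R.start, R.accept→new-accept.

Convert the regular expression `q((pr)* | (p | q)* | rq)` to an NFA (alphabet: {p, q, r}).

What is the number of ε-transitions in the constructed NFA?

Per subexpression:
Each of the 7 symbol leaves contributes 0 ε-transitions.
  pr — 1 ε-transition
  (pr)* — 5 ε-transitions
  p | q — 4 ε-transitions
  (p | q)* — 8 ε-transitions
  rq — 1 ε-transition
  (pr)* | (p | q)* | rq — 20 ε-transitions
  q((pr)* | (p | q)* | rq) — 21 ε-transitions

21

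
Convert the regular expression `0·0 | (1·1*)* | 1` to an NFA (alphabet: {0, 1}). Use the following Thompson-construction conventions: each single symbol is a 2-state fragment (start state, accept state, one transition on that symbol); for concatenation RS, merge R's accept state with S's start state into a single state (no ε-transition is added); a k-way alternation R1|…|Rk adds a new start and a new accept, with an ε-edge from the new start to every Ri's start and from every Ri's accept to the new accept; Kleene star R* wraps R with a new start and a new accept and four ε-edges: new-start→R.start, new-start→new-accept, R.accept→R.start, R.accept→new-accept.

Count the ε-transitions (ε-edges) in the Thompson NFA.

14

By structural recursion:
Each of the 5 symbol leaves contributes 0 ε-transitions.
  0·0 : 0 ε-transitions
  1* : 4 ε-transitions
  1·1* : 4 ε-transitions
  (1·1*)* : 8 ε-transitions
  0·0 | (1·1*)* | 1 : 14 ε-transitions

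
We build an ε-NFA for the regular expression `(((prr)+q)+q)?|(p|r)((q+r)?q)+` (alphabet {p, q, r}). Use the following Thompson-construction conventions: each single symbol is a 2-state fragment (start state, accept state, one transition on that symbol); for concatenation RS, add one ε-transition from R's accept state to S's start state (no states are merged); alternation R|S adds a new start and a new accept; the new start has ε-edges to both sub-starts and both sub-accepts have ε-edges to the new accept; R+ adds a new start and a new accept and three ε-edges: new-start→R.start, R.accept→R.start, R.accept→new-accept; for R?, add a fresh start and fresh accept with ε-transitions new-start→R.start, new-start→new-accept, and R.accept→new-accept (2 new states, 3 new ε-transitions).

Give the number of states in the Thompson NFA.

Bottom-up over the parse tree:
Each of the 10 symbol leaves contributes a 2-state fragment.
  prr → 6 states
  (prr)+ → 8 states
  (prr)+q → 10 states
  ((prr)+q)+ → 12 states
  ((prr)+q)+q → 14 states
  (((prr)+q)+q)? → 16 states
  p|r → 6 states
  q+ → 4 states
  q+r → 6 states
  (q+r)? → 8 states
  (q+r)?q → 10 states
  ((q+r)?q)+ → 12 states
  (p|r)((q+r)?q)+ → 18 states
  (((prr)+q)+q)?|(p|r)((q+r)?q)+ → 36 states

36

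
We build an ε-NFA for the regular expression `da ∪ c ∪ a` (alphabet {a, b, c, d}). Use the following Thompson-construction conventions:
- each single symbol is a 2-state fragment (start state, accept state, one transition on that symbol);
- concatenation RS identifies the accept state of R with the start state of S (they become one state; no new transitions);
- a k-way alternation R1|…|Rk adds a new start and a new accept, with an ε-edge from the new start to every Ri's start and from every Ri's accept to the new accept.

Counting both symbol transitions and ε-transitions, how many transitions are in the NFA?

10

By structural recursion:
Each of the 4 symbol leaves contributes 1 transition (1 symbol, 0 ε).
  da → 2 transitions (2 symbol, 0 ε)
  da ∪ c ∪ a → 10 transitions (4 symbol, 6 ε)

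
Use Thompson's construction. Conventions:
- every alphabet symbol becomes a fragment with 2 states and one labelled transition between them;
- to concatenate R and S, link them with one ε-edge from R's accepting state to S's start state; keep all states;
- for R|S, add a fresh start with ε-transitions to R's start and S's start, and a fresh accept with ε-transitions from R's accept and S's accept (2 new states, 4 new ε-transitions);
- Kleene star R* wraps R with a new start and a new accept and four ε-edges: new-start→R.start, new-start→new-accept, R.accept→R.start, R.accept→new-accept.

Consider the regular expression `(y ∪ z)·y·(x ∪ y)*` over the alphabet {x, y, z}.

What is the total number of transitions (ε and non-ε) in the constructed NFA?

Building bottom-up:
Each of the 5 symbol leaves contributes 1 transition (1 symbol, 0 ε).
  y ∪ z → 6 transitions (2 symbol, 4 ε)
  x ∪ y → 6 transitions (2 symbol, 4 ε)
  (x ∪ y)* → 10 transitions (2 symbol, 8 ε)
  (y ∪ z)·y·(x ∪ y)* → 19 transitions (5 symbol, 14 ε)

19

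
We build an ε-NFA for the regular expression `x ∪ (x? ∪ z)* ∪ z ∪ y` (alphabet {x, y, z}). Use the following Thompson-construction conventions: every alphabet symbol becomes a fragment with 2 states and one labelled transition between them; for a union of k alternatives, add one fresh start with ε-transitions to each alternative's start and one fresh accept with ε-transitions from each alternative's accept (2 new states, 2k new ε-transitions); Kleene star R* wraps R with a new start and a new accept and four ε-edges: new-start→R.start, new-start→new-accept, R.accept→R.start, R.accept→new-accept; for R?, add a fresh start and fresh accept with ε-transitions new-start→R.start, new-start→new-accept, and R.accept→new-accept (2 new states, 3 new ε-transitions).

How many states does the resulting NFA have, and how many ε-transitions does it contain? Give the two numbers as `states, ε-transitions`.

18, 19

Per subexpression:
Each of the 5 symbol leaves contributes 2 states and 0 ε-transitions.
  x? : 4 states, 3 ε-transitions
  x? ∪ z : 8 states, 7 ε-transitions
  (x? ∪ z)* : 10 states, 11 ε-transitions
  x ∪ (x? ∪ z)* ∪ z ∪ y : 18 states, 19 ε-transitions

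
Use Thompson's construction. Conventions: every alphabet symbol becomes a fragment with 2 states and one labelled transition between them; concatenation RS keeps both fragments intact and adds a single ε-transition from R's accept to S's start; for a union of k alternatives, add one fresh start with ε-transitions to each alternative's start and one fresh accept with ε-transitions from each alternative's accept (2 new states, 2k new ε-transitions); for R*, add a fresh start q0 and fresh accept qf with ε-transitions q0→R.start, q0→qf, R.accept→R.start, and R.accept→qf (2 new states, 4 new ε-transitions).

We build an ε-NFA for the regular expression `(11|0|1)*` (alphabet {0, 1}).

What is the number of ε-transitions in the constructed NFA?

Building bottom-up:
Each of the 4 symbol leaves contributes 0 ε-transitions.
  11 → 1 ε-transition
  11|0|1 → 7 ε-transitions
  (11|0|1)* → 11 ε-transitions

11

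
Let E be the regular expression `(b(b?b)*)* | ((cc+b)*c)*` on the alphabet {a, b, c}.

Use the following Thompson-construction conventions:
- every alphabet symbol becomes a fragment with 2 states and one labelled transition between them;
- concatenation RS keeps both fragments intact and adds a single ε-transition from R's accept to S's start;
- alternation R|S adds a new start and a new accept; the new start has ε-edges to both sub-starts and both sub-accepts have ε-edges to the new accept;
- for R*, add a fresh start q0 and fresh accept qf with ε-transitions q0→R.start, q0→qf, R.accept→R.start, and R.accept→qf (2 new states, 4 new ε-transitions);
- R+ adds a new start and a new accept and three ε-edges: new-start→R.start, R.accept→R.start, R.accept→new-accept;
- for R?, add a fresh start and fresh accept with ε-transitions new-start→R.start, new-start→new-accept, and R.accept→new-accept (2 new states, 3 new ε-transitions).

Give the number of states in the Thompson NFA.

28

Building bottom-up:
Each of the 7 symbol leaves contributes a 2-state fragment.
  b? — 4 states
  b?b — 6 states
  (b?b)* — 8 states
  b(b?b)* — 10 states
  (b(b?b)*)* — 12 states
  c+ — 4 states
  cc+b — 8 states
  (cc+b)* — 10 states
  (cc+b)*c — 12 states
  ((cc+b)*c)* — 14 states
  (b(b?b)*)* | ((cc+b)*c)* — 28 states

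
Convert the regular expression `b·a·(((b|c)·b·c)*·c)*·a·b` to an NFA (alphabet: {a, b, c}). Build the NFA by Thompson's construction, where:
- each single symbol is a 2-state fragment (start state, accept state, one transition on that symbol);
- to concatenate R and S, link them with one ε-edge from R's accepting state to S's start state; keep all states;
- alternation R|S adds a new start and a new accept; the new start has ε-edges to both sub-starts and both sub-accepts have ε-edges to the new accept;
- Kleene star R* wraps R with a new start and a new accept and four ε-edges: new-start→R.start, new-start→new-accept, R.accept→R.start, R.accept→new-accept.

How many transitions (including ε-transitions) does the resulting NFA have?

28

Building bottom-up:
Each of the 9 symbol leaves contributes 1 transition (1 symbol, 0 ε).
  b|c → 6 transitions (2 symbol, 4 ε)
  (b|c)·b·c → 10 transitions (4 symbol, 6 ε)
  ((b|c)·b·c)* → 14 transitions (4 symbol, 10 ε)
  ((b|c)·b·c)*·c → 16 transitions (5 symbol, 11 ε)
  (((b|c)·b·c)*·c)* → 20 transitions (5 symbol, 15 ε)
  b·a·(((b|c)·b·c)*·c)*·a·b → 28 transitions (9 symbol, 19 ε)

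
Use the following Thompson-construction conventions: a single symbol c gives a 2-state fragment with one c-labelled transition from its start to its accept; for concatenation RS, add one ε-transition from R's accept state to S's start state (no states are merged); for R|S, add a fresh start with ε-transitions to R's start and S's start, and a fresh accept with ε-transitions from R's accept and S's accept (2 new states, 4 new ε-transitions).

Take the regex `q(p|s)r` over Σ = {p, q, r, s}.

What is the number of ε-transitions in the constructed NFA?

6

Recursing over subexpressions:
Each of the 4 symbol leaves contributes 0 ε-transitions.
  p|s — 4 ε-transitions
  q(p|s)r — 6 ε-transitions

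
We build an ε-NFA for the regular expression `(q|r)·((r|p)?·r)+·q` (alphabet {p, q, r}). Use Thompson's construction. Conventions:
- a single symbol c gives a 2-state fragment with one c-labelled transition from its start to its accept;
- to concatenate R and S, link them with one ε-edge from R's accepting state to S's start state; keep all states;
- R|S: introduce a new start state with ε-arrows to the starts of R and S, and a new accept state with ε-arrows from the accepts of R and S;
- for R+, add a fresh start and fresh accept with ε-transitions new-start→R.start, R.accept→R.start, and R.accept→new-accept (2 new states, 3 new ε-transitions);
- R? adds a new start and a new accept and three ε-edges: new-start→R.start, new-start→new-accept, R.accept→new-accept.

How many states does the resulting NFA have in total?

Bottom-up over the parse tree:
Each of the 6 symbol leaves contributes a 2-state fragment.
  q|r — 6 states
  r|p — 6 states
  (r|p)? — 8 states
  (r|p)?·r — 10 states
  ((r|p)?·r)+ — 12 states
  (q|r)·((r|p)?·r)+·q — 20 states

20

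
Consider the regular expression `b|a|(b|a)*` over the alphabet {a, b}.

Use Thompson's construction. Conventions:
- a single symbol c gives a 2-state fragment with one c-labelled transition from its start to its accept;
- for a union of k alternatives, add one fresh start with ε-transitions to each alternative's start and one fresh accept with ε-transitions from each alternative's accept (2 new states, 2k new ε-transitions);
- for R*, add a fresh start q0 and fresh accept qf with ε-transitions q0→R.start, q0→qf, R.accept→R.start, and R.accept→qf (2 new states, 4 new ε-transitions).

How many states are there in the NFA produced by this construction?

14

By structural recursion:
Each of the 4 symbol leaves contributes a 2-state fragment.
  b|a — 6 states
  (b|a)* — 8 states
  b|a|(b|a)* — 14 states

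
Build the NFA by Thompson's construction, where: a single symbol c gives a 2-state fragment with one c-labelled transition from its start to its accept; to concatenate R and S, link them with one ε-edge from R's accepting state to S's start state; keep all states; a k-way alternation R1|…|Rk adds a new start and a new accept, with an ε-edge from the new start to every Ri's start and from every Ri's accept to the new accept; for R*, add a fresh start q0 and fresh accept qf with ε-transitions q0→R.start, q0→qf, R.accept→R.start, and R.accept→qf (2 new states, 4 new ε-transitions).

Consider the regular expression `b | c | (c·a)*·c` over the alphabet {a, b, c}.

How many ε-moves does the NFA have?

12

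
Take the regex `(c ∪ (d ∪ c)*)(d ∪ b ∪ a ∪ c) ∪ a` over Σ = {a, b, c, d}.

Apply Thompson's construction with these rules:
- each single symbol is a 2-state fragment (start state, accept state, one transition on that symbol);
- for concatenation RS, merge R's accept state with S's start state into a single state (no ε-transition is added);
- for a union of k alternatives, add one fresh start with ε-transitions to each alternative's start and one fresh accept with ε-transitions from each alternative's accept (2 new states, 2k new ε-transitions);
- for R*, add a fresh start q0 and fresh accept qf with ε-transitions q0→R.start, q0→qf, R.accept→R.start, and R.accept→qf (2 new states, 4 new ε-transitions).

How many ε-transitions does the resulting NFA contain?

24

Recursing over subexpressions:
Each of the 8 symbol leaves contributes 0 ε-transitions.
  d ∪ c = 4 ε-transitions
  (d ∪ c)* = 8 ε-transitions
  c ∪ (d ∪ c)* = 12 ε-transitions
  d ∪ b ∪ a ∪ c = 8 ε-transitions
  (c ∪ (d ∪ c)*)(d ∪ b ∪ a ∪ c) = 20 ε-transitions
  (c ∪ (d ∪ c)*)(d ∪ b ∪ a ∪ c) ∪ a = 24 ε-transitions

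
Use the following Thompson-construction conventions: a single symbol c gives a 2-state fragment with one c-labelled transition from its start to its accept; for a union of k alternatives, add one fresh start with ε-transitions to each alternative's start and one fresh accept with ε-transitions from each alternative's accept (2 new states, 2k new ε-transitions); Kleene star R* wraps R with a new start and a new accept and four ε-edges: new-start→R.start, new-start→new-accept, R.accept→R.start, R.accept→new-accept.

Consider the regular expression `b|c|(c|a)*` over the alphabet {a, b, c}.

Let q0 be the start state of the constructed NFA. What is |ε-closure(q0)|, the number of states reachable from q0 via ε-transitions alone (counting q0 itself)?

9

Work bottom-up. For each fragment F, track |ε-closure(F.start)| and whether F's accept lies in that closure (i.e. whether F accepts ε). A single-symbol fragment has closure size 1 and does not accept ε.
  c|a — |ε-closure| = 1 + 1 + 1 = 3 (the new accept is not ε-reachable since no branch accepts ε)
  (c|a)* — new start has ε-edges to the inner start and to the new accept, so |ε-closure| = 2 + 3 = 5
  b|c|(c|a)* — |ε-closure| = 1 (new start) + (1 + 1 + 5) + 1 (new accept, since some branch ε-reaches its own accept) = 9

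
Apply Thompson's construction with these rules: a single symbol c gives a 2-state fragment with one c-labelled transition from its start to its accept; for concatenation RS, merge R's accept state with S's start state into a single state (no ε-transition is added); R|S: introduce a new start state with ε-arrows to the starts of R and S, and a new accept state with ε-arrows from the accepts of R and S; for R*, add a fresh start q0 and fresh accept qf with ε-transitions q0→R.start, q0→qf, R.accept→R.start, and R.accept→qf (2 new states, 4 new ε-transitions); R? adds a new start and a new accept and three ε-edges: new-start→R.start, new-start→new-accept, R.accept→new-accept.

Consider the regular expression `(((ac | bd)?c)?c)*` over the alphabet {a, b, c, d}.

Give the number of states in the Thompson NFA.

16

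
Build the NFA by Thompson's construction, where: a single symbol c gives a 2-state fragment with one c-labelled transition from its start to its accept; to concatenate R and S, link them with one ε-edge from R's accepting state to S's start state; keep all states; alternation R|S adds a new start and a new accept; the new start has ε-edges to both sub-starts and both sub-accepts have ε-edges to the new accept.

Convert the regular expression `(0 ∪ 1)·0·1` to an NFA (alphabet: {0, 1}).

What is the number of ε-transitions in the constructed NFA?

6

Building bottom-up:
Each of the 4 symbol leaves contributes 0 ε-transitions.
  0 ∪ 1 → 4 ε-transitions
  (0 ∪ 1)·0·1 → 6 ε-transitions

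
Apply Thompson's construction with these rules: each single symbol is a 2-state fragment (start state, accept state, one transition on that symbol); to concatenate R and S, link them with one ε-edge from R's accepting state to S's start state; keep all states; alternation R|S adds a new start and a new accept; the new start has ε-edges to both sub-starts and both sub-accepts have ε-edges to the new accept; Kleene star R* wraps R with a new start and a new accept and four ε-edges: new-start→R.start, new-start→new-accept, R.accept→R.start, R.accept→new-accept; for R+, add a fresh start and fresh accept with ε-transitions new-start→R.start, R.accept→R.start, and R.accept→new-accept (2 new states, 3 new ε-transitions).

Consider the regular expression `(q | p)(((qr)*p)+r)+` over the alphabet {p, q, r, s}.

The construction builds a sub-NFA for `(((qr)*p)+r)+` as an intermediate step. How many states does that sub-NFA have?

14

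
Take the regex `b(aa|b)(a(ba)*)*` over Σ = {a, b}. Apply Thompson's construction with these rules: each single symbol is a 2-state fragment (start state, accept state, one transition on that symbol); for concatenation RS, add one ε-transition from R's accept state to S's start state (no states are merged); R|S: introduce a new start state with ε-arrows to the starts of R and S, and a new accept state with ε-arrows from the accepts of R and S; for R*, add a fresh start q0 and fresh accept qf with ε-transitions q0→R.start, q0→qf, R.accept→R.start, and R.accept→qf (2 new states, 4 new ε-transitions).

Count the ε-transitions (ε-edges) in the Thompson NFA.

17

By structural recursion:
Each of the 7 symbol leaves contributes 0 ε-transitions.
  aa → 1 ε-transition
  aa|b → 5 ε-transitions
  ba → 1 ε-transition
  (ba)* → 5 ε-transitions
  a(ba)* → 6 ε-transitions
  (a(ba)*)* → 10 ε-transitions
  b(aa|b)(a(ba)*)* → 17 ε-transitions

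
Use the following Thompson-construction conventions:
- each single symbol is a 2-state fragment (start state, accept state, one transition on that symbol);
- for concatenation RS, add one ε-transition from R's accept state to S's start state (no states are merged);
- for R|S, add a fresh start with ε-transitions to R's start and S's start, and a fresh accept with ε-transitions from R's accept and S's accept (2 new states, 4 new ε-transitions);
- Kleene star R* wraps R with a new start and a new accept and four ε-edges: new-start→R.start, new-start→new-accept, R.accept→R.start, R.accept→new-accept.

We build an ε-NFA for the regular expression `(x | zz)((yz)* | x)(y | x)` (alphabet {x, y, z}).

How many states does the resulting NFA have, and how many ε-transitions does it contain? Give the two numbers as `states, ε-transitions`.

24, 20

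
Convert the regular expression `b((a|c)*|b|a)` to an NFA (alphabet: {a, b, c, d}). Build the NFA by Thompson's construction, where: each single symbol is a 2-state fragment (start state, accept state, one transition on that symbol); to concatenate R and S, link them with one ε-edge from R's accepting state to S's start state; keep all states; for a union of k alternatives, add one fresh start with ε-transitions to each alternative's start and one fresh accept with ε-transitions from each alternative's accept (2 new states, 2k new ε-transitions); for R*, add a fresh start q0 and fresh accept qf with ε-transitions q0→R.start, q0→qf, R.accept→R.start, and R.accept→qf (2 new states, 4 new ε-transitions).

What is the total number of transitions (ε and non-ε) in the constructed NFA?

By structural recursion:
Each of the 5 symbol leaves contributes 1 transition (1 symbol, 0 ε).
  a|c = 6 transitions (2 symbol, 4 ε)
  (a|c)* = 10 transitions (2 symbol, 8 ε)
  (a|c)*|b|a = 18 transitions (4 symbol, 14 ε)
  b((a|c)*|b|a) = 20 transitions (5 symbol, 15 ε)

20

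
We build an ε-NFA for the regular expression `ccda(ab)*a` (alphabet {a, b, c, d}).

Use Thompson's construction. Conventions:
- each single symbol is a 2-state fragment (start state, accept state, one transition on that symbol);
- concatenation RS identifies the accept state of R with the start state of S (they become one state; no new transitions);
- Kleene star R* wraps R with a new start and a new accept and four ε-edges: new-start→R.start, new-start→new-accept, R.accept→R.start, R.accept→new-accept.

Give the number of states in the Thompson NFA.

10

Building bottom-up:
Each of the 7 symbol leaves contributes a 2-state fragment.
  ab → 3 states
  (ab)* → 5 states
  ccda(ab)*a → 10 states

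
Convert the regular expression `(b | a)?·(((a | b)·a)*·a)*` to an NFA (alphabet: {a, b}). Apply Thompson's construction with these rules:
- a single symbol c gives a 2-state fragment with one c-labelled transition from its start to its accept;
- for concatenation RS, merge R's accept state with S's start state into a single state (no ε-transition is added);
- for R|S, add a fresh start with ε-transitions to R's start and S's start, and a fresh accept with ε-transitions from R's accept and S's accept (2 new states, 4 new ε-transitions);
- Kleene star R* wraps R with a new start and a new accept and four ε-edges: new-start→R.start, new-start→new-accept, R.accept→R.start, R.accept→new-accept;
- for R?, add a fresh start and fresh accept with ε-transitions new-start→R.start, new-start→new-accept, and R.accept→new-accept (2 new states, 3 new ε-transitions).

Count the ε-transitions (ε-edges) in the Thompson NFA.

19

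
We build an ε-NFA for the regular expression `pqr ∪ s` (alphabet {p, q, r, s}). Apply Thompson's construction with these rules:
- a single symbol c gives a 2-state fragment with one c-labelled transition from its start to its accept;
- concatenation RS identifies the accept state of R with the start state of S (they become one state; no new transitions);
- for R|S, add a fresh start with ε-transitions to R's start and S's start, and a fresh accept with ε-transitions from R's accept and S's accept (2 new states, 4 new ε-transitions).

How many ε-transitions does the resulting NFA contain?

By structural recursion:
Each of the 4 symbol leaves contributes 0 ε-transitions.
  pqr — 0 ε-transitions
  pqr ∪ s — 4 ε-transitions

4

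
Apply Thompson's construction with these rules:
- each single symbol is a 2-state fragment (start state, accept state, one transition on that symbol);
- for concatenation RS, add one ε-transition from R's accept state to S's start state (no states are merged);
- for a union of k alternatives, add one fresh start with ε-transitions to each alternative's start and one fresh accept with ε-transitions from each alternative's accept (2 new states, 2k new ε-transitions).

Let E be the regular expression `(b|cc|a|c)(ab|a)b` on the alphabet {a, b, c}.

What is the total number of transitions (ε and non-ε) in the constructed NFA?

25

By structural recursion:
Each of the 9 symbol leaves contributes 1 transition (1 symbol, 0 ε).
  cc = 3 transitions (2 symbol, 1 ε)
  b|cc|a|c = 14 transitions (5 symbol, 9 ε)
  ab = 3 transitions (2 symbol, 1 ε)
  ab|a = 8 transitions (3 symbol, 5 ε)
  (b|cc|a|c)(ab|a)b = 25 transitions (9 symbol, 16 ε)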